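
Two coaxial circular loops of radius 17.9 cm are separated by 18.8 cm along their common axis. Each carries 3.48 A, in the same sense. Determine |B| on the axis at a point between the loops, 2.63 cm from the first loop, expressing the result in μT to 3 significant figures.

B ≈ 16.8 μT

Each loop contributes B = μ₀IR²/[2(R²+z²)^(3/2)] on the axis, with z measured from that loop.
Loop 1 (z = 0.0263 m): B₁ = 1.18×10⁻⁵ T. Loop 2 (z = 0.1617 m): B₂ = 4.99×10⁻⁶ T.
The fields add: B = B₁ + B₂ = 1.68×10⁻⁵ T.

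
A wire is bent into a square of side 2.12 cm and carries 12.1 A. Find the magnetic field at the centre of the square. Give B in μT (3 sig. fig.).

Each side is a finite straight segment at perpendicular distance d = a/(2 tan(π/4)) = 0.0106 m from the centre, with end-angles ±π/4.
One side contributes B₁ = (μ₀I/4πd)·2 sin(π/4) = 1.61×10⁻⁴ T.
All 4 sides add in the same direction: B = 4 × 1.61×10⁻⁴ = 6.46×10⁻⁴ T.

B ≈ 646 μT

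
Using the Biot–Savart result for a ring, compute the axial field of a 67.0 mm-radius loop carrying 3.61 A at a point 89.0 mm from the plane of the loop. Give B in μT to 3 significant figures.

On the axis of a circular loop, B = μ₀IR² / [2(R²+z²)^(3/2)].
R² + z² = (0.067)² + (0.089)² = 0.01241 m², and (R²+z²)^(3/2) = 1.38×10⁻³ m³.
B = (4π×10⁻⁷ × 3.61 × 0.004489) / (2 × 1.38×10⁻³) = 7.37×10⁻⁶ T.

B ≈ 7.37 μT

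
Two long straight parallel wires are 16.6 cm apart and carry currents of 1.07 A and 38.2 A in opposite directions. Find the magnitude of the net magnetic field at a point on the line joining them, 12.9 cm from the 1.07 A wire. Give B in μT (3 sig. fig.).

Each long wire gives B = μ₀I/(2πd). Distances are d₁ = 0.129 m and d₂ = 0.037 m.
B₁ = 1.66×10⁻⁶ T, B₂ = 2.06×10⁻⁴ T.
Between antiparallel currents both contributions point the same way, so they add. B = B₁ + B₂ = 1.66×10⁻⁶ + 2.06×10⁻⁴ = 2.08×10⁻⁴ T.

B ≈ 208 μT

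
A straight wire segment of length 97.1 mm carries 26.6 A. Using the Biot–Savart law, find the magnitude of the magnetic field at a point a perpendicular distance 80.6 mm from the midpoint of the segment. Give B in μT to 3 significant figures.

For a finite straight segment, B = (μ₀I/4πd)(sinθ₁ + sinθ₂), where θ₁, θ₂ are the angles from the perpendicular to each end.
The perpendicular from the point meets the wire at its midpoint, so each end is L/2 = 0.04855 m away along the wire.
sinθ₁ = 0.04855/√(0.04855²+0.0806²) = 0.5160; sinθ₂ = 0.04855/√(0.04855²+0.0806²) = 0.5160.
B = (4π×10⁻⁷ × 26.6) / (4π × 0.0806) × (0.5160 + 0.5160) = 3.41×10⁻⁵ T.

B ≈ 34.1 μT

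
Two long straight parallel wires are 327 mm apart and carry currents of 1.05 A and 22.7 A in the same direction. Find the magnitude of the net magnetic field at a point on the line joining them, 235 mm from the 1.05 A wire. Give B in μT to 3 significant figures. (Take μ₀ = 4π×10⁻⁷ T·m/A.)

B ≈ 48.5 μT

Each long wire gives B = μ₀I/(2πd). Distances are d₁ = 0.235 m and d₂ = 0.092 m.
B₁ = 8.94×10⁻⁷ T, B₂ = 4.93×10⁻⁵ T.
Between parallel currents the two contributions point in opposite directions, so they subtract. B = |B₁ − B₂| = |8.94×10⁻⁷ − 4.93×10⁻⁵| = 4.85×10⁻⁵ T.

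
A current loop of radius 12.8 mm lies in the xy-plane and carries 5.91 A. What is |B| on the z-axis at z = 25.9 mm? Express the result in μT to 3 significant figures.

B ≈ 25.2 μT

On the axis of a circular loop, B = μ₀IR² / [2(R²+z²)^(3/2)].
R² + z² = (0.0128)² + (0.0259)² = 0.0008346 m², and (R²+z²)^(3/2) = 2.41×10⁻⁵ m³.
B = (4π×10⁻⁷ × 5.91 × 0.0001638) / (2 × 2.41×10⁻⁵) = 2.52×10⁻⁵ T.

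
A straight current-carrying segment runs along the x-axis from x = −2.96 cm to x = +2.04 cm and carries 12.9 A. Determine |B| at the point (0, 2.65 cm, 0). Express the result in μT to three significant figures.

For a finite straight segment, B = (μ₀I/4πd)(sinθ₁ + sinθ₂), where θ₁, θ₂ are the angles from the perpendicular to each end.
The perpendicular distance is d = 0.0265 m; the end-offsets along the wire are a = 0.0296 m and b = 0.0204 m.
sinθ₁ = 0.0296/√(0.0296²+0.0265²) = 0.7450; sinθ₂ = 0.0204/√(0.0204²+0.0265²) = 0.6100.
B = (4π×10⁻⁷ × 12.9) / (4π × 0.0265) × (0.7450 + 0.6100) = 6.60×10⁻⁵ T.

B ≈ 66.0 μT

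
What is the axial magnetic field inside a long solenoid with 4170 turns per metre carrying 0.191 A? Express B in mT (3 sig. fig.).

Inside a long solenoid, B = μ₀nI with n = 4170 turns/m.
B = 4π×10⁻⁷ × 4170 × 0.191 = 1.00×10⁻³ T.

B ≈ 1.00 mT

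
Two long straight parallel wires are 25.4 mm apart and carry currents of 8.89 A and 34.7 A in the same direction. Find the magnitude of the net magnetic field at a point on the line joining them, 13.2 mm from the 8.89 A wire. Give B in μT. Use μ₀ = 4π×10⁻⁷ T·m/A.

Each long wire gives B = μ₀I/(2πd). Distances are d₁ = 0.0132 m and d₂ = 0.0122 m.
B₁ = 1.35×10⁻⁴ T, B₂ = 5.69×10⁻⁴ T.
Between parallel currents the two contributions point in opposite directions, so they subtract. B = |B₁ − B₂| = |1.35×10⁻⁴ − 5.69×10⁻⁴| = 4.34×10⁻⁴ T.

B ≈ 434 μT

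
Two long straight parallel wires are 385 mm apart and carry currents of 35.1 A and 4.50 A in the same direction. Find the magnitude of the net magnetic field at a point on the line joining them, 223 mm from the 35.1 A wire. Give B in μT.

Each long wire gives B = μ₀I/(2πd). Distances are d₁ = 0.223 m and d₂ = 0.162 m.
B₁ = 3.15×10⁻⁵ T, B₂ = 5.56×10⁻⁶ T.
Between parallel currents the two contributions point in opposite directions, so they subtract. B = |B₁ − B₂| = |3.15×10⁻⁵ − 5.56×10⁻⁶| = 2.59×10⁻⁵ T.

B ≈ 25.9 μT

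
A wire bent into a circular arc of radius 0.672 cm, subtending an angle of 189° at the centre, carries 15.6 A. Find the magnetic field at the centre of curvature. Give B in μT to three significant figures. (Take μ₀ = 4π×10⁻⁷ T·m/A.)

B ≈ 766 μT

The Biot–Savart field of a circular arc at its centre is B = μ₀Iφ/(4πR), with φ = 3.299 rad.
B = (4π×10⁻⁷ × 15.6 × 3.299) / (4π × 0.00672) = 7.66×10⁻⁴ T.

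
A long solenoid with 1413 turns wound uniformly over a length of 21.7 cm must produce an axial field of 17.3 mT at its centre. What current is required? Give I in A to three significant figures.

I ≈ 2.11 A

Inside a long solenoid B = μ₀nI with n = 6512 m⁻¹, so I = B/(μ₀n).
I = 1.73×10⁻² / (4π×10⁻⁷ × 6512) = 2.11 A.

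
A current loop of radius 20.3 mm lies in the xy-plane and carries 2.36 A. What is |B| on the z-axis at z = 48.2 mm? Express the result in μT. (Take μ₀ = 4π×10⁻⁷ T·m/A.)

B ≈ 4.27 μT

On the axis of a circular loop, B = μ₀IR² / [2(R²+z²)^(3/2)].
R² + z² = (0.0203)² + (0.0482)² = 0.002735 m², and (R²+z²)^(3/2) = 1.43×10⁻⁴ m³.
B = (4π×10⁻⁷ × 2.36 × 0.0004121) / (2 × 1.43×10⁻⁴) = 4.27×10⁻⁶ T.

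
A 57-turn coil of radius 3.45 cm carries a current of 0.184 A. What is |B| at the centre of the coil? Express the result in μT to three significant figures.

For an N-turn flat coil, B = Nμ₀I/(2R) with R = 0.0345 m.
B = 57 × 3.35×10⁻⁶ T = 1.91×10⁻⁴ T.

B ≈ 191 μT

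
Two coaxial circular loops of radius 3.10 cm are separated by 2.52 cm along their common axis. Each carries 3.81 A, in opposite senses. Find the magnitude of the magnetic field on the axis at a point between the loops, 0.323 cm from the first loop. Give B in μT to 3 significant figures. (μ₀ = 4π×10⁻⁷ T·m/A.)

B ≈ 34.0 μT

Each loop contributes B = μ₀IR²/[2(R²+z²)^(3/2)] on the axis, with z measured from that loop.
Loop 1 (z = 0.00323 m): B₁ = 7.60×10⁻⁵ T. Loop 2 (z = 0.02197 m): B₂ = 4.19×10⁻⁵ T.
The fields oppose: B = |B₁ − B₂| = 3.40×10⁻⁵ T.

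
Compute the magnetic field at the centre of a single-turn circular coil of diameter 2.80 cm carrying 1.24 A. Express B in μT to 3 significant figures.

At the centre of a circular loop the Biot–Savart law gives B = μ₀I/(2R) (so R = 0.014 m).
B = (4π×10⁻⁷ × 1.24) / (2 × 0.014) = 5.57×10⁻⁵ T.

B ≈ 55.7 μT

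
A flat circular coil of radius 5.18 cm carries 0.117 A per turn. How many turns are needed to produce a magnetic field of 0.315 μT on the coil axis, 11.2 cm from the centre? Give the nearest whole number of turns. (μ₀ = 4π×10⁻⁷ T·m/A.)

N = 3

For an N-turn coil, B = Nμ₀IR²/[2(R²+z²)^(3/2)]. A single turn gives B₁ = 1.05×10⁻⁷ T with R = 0.0518 m, z = 0.112 m.
N = B/B₁ = 3.15×10⁻⁷ / 1.05×10⁻⁷ = 3.00.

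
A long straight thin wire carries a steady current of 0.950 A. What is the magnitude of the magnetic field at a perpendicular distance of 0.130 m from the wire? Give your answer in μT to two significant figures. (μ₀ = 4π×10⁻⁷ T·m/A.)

For an infinitely long straight wire, B = μ₀I/(2πd).
B = (4π×10⁻⁷ × 0.950) / (2π × 0.13) = 1.46×10⁻⁶ T.

B ≈ 1.5 μT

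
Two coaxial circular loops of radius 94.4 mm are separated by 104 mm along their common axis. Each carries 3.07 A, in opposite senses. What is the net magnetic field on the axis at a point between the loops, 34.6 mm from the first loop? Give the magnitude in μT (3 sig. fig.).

Each loop contributes B = μ₀IR²/[2(R²+z²)^(3/2)] on the axis, with z measured from that loop.
Loop 1 (z = 0.0346 m): B₁ = 1.69×10⁻⁵ T. Loop 2 (z = 0.0694 m): B₂ = 1.07×10⁻⁵ T.
The fields oppose: B = |B₁ − B₂| = 6.23×10⁻⁶ T.

B ≈ 6.23 μT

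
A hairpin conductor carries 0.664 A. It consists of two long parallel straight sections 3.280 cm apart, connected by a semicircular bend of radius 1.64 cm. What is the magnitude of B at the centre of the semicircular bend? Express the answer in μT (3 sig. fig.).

B ≈ 20.8 μT

The semicircular arc contributes B_arc = μ₀I·π/(4πR) = μ₀I/(4R) = 1.27×10⁻⁵ T.
Each semi-infinite lead is at perpendicular distance R = 0.0164 m from the centre, with the perpendicular foot at its near end, so it contributes μ₀I/(4πR); both point the same way, together 8.10×10⁻⁶ T.
Arc and leads all point the same direction: B = 1.27×10⁻⁵ + 8.10×10⁻⁶ = 2.08×10⁻⁵ T.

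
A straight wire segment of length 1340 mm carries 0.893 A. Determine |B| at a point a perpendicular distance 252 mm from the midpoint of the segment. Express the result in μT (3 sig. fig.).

B ≈ 0.663 μT

For a finite straight segment, B = (μ₀I/4πd)(sinθ₁ + sinθ₂), where θ₁, θ₂ are the angles from the perpendicular to each end.
The perpendicular from the point meets the wire at its midpoint, so each end is L/2 = 0.67 m away along the wire.
sinθ₁ = 0.67/√(0.67²+0.252²) = 0.9360; sinθ₂ = 0.67/√(0.67²+0.252²) = 0.9360.
B = (4π×10⁻⁷ × 0.893) / (4π × 0.252) × (0.9360 + 0.9360) = 6.63×10⁻⁷ T.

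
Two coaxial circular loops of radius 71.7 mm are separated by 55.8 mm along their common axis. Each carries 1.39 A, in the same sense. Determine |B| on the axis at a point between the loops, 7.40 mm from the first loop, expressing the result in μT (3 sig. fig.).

B ≈ 18.9 μT

Each loop contributes B = μ₀IR²/[2(R²+z²)^(3/2)] on the axis, with z measured from that loop.
Loop 1 (z = 0.0074 m): B₁ = 1.20×10⁻⁵ T. Loop 2 (z = 0.0484 m): B₂ = 6.94×10⁻⁶ T.
The fields add: B = B₁ + B₂ = 1.89×10⁻⁵ T.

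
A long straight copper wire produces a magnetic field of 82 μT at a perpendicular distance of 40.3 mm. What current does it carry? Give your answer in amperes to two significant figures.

I ≈ 17 A

For a long straight wire B = μ₀I/(2πd), so I = 2πdB/μ₀.
I = 2π × 0.0403 × 8.20×10⁻⁵ / (4π×10⁻⁷) = 16.5 A.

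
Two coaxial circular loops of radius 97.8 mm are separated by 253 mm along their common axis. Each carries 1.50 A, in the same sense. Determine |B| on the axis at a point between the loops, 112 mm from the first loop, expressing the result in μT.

B ≈ 4.53 μT

Each loop contributes B = μ₀IR²/[2(R²+z²)^(3/2)] on the axis, with z measured from that loop.
Loop 1 (z = 0.112 m): B₁ = 2.74×10⁻⁶ T. Loop 2 (z = 0.141 m): B₂ = 1.78×10⁻⁶ T.
The fields add: B = B₁ + B₂ = 4.53×10⁻⁶ T.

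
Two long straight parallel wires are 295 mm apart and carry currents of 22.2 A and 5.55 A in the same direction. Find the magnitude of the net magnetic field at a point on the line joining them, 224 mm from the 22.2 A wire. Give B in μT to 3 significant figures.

Each long wire gives B = μ₀I/(2πd). Distances are d₁ = 0.224 m and d₂ = 0.071 m.
B₁ = 1.98×10⁻⁵ T, B₂ = 1.56×10⁻⁵ T.
Between parallel currents the two contributions point in opposite directions, so they subtract. B = |B₁ − B₂| = |1.98×10⁻⁵ − 1.56×10⁻⁵| = 4.19×10⁻⁶ T.

B ≈ 4.19 μT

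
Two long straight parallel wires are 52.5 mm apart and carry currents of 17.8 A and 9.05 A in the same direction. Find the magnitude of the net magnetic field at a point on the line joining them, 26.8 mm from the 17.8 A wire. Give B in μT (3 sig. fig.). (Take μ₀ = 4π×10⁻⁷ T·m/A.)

Each long wire gives B = μ₀I/(2πd). Distances are d₁ = 0.0268 m and d₂ = 0.0257 m.
B₁ = 1.33×10⁻⁴ T, B₂ = 7.04×10⁻⁵ T.
Between parallel currents the two contributions point in opposite directions, so they subtract. B = |B₁ − B₂| = |1.33×10⁻⁴ − 7.04×10⁻⁵| = 6.24×10⁻⁵ T.

B ≈ 62.4 μT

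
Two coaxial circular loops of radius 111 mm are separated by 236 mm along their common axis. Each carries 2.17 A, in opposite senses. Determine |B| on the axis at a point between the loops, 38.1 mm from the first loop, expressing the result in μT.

B ≈ 8.96 μT

Each loop contributes B = μ₀IR²/[2(R²+z²)^(3/2)] on the axis, with z measured from that loop.
Loop 1 (z = 0.0381 m): B₁ = 1.04×10⁻⁵ T. Loop 2 (z = 0.1979 m): B₂ = 1.44×10⁻⁶ T.
The fields oppose: B = |B₁ − B₂| = 8.96×10⁻⁶ T.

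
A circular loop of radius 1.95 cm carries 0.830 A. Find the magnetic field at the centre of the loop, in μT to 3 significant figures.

B ≈ 26.7 μT

At the centre of a circular loop the Biot–Savart law gives B = μ₀I/(2R).
B = (4π×10⁻⁷ × 0.830) / (2 × 0.0195) = 2.67×10⁻⁵ T.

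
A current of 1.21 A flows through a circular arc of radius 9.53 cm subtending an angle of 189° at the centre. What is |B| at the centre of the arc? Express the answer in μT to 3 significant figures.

B ≈ 4.19 μT

The Biot–Savart field of a circular arc at its centre is B = μ₀Iφ/(4πR), with φ = 3.299 rad.
B = (4π×10⁻⁷ × 1.21 × 3.299) / (4π × 0.0953) = 4.19×10⁻⁶ T.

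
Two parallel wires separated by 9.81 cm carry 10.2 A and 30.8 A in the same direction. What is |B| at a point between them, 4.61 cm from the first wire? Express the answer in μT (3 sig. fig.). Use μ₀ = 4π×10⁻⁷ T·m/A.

B ≈ 74.2 μT

Each long wire gives B = μ₀I/(2πd). Distances are d₁ = 0.0461 m and d₂ = 0.052 m.
B₁ = 4.43×10⁻⁵ T, B₂ = 1.18×10⁻⁴ T.
Between parallel currents the two contributions point in opposite directions, so they subtract. B = |B₁ − B₂| = |4.43×10⁻⁵ − 1.18×10⁻⁴| = 7.42×10⁻⁵ T.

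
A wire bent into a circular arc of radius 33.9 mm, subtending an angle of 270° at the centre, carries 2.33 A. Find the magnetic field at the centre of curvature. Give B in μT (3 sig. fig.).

B ≈ 32.4 μT

The Biot–Savart field of a circular arc at its centre is B = μ₀Iφ/(4πR), with φ = 4.712 rad.
B = (4π×10⁻⁷ × 2.33 × 4.712) / (4π × 0.0339) = 3.24×10⁻⁵ T.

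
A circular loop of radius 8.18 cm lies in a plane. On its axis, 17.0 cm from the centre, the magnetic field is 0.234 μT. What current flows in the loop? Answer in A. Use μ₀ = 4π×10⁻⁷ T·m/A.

I ≈ 0.374 A

On the axis of a loop, B = μ₀IR²/[2(R²+z²)^(3/2)], so I = 2B(R²+z²)^(3/2)/(μ₀R²).
R² + z² = 0.006691 + 0.0289 = 0.03559 m²; raised to 3/2 gives 6.71×10⁻³ m³.
I = 2 × 2.34×10⁻⁷ × 6.71×10⁻³ / (1.26×10⁻⁶ × 0.006691) = 0.374 A.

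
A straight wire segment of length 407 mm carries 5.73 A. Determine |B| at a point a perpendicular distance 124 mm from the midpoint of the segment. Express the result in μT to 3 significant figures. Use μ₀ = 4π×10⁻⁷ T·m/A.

For a finite straight segment, B = (μ₀I/4πd)(sinθ₁ + sinθ₂), where θ₁, θ₂ are the angles from the perpendicular to each end.
The perpendicular from the point meets the wire at its midpoint, so each end is L/2 = 0.2035 m away along the wire.
sinθ₁ = 0.2035/√(0.2035²+0.124²) = 0.8540; sinθ₂ = 0.2035/√(0.2035²+0.124²) = 0.8540.
B = (4π×10⁻⁷ × 5.73) / (4π × 0.124) × (0.8540 + 0.8540) = 7.89×10⁻⁶ T.

B ≈ 7.89 μT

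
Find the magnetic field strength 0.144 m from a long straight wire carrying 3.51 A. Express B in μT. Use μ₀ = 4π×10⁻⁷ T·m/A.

B ≈ 4.88 μT

For an infinitely long straight wire, B = μ₀I/(2πd).
B = (4π×10⁻⁷ × 3.51) / (2π × 0.144) = 4.87×10⁻⁶ T.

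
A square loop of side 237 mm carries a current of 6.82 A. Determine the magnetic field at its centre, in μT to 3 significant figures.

Each side is a finite straight segment at perpendicular distance d = a/(2 tan(π/4)) = 0.1185 m from the centre, with end-angles ±π/4.
One side contributes B₁ = (μ₀I/4πd)·2 sin(π/4) = 8.14×10⁻⁶ T.
All 4 sides add in the same direction: B = 4 × 8.14×10⁻⁶ = 3.26×10⁻⁵ T.

B ≈ 32.6 μT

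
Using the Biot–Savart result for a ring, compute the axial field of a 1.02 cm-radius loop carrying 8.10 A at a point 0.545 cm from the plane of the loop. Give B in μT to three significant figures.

B ≈ 342 μT

On the axis of a circular loop, B = μ₀IR² / [2(R²+z²)^(3/2)].
R² + z² = (0.0102)² + (0.00545)² = 0.0001337 m², and (R²+z²)^(3/2) = 1.55×10⁻⁶ m³.
B = (4π×10⁻⁷ × 8.10 × 0.000104) / (2 × 1.55×10⁻⁶) = 3.42×10⁻⁴ T.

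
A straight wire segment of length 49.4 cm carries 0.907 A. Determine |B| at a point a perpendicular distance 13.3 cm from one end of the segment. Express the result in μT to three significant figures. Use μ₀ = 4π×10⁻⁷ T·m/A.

For a finite straight segment, B = (μ₀I/4πd)(sinθ₁ + sinθ₂), where θ₁, θ₂ are the angles from the perpendicular to each end.
The perpendicular foot is at one end, so the two end-offsets along the wire are 0 and L = 0.494 m.
sinθ₁ = 0/√(0²+0.133²) = 0.0000; sinθ₂ = 0.494/√(0.494²+0.133²) = 0.9656.
B = (4π×10⁻⁷ × 0.907) / (4π × 0.133) × (0.0000 + 0.9656) = 6.59×10⁻⁷ T.

B ≈ 0.659 μT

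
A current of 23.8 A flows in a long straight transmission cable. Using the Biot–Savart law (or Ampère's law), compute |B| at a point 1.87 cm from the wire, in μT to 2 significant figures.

For an infinitely long straight wire, B = μ₀I/(2πd).
B = (4π×10⁻⁷ × 23.8) / (2π × 0.0187) = 2.55×10⁻⁴ T.

B ≈ 250 μT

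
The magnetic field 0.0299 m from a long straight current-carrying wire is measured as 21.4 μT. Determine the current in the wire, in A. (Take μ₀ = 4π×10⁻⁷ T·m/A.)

I ≈ 3.20 A

For a long straight wire B = μ₀I/(2πd), so I = 2πdB/μ₀.
I = 2π × 0.0299 × 2.14×10⁻⁵ / (4π×10⁻⁷) = 3.20 A.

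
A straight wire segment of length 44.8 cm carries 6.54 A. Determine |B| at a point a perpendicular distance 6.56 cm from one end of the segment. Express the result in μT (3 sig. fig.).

For a finite straight segment, B = (μ₀I/4πd)(sinθ₁ + sinθ₂), where θ₁, θ₂ are the angles from the perpendicular to each end.
The perpendicular foot is at one end, so the two end-offsets along the wire are 0 and L = 0.448 m.
sinθ₁ = 0/√(0²+0.0656²) = 0.0000; sinθ₂ = 0.448/√(0.448²+0.0656²) = 0.9894.
B = (4π×10⁻⁷ × 6.54) / (4π × 0.0656) × (0.0000 + 0.9894) = 9.86×10⁻⁶ T.

B ≈ 9.86 μT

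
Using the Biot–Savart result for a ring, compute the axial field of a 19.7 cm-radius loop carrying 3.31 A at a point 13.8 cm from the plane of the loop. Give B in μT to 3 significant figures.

B ≈ 5.80 μT

On the axis of a circular loop, B = μ₀IR² / [2(R²+z²)^(3/2)].
R² + z² = (0.197)² + (0.138)² = 0.05785 m², and (R²+z²)^(3/2) = 1.39×10⁻² m³.
B = (4π×10⁻⁷ × 3.31 × 0.03881) / (2 × 1.39×10⁻²) = 5.80×10⁻⁶ T.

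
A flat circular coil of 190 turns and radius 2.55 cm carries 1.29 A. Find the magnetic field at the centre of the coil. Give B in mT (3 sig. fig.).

For an N-turn flat coil, B = Nμ₀I/(2R) with R = 0.0255 m.
B = 190 × 3.18×10⁻⁵ T = 6.04×10⁻³ T.

B ≈ 6.04 mT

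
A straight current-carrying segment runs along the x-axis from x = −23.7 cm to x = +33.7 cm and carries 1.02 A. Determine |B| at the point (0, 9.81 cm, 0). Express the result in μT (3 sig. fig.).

For a finite straight segment, B = (μ₀I/4πd)(sinθ₁ + sinθ₂), where θ₁, θ₂ are the angles from the perpendicular to each end.
The perpendicular distance is d = 0.0981 m; the end-offsets along the wire are a = 0.237 m and b = 0.337 m.
sinθ₁ = 0.237/√(0.237²+0.0981²) = 0.9240; sinθ₂ = 0.337/√(0.337²+0.0981²) = 0.9601.
B = (4π×10⁻⁷ × 1.02) / (4π × 0.0981) × (0.9240 + 0.9601) = 1.96×10⁻⁶ T.

B ≈ 1.96 μT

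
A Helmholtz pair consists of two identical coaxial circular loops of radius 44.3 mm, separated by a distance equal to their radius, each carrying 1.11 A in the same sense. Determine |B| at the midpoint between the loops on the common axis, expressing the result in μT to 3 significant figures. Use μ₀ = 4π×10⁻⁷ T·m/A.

Each loop contributes B = μ₀IR²/[2(R²+z²)^(3/2)] on the axis, with z measured from that loop.
Loop 1 (z = 0.02215 m): B₁ = 1.13×10⁻⁵ T. Loop 2 (z = 0.02215 m): B₂ = 1.13×10⁻⁵ T.
The fields add: B = B₁ + B₂ = 2.25×10⁻⁵ T.

B ≈ 22.5 μT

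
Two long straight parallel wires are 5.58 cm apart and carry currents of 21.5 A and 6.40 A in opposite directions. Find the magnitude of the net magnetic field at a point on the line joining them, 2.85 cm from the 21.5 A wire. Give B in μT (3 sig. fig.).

Each long wire gives B = μ₀I/(2πd). Distances are d₁ = 0.0285 m and d₂ = 0.0273 m.
B₁ = 1.51×10⁻⁴ T, B₂ = 4.69×10⁻⁵ T.
Between antiparallel currents both contributions point the same way, so they add. B = B₁ + B₂ = 1.51×10⁻⁴ + 4.69×10⁻⁵ = 1.98×10⁻⁴ T.

B ≈ 198 μT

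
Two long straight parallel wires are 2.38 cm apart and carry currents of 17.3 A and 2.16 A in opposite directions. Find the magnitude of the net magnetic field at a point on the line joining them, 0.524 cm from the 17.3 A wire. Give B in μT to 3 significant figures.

Each long wire gives B = μ₀I/(2πd). Distances are d₁ = 0.00524 m and d₂ = 0.01856 m.
B₁ = 6.60×10⁻⁴ T, B₂ = 2.33×10⁻⁵ T.
Between antiparallel currents both contributions point the same way, so they add. B = B₁ + B₂ = 6.60×10⁻⁴ + 2.33×10⁻⁵ = 6.84×10⁻⁴ T.

B ≈ 684 μT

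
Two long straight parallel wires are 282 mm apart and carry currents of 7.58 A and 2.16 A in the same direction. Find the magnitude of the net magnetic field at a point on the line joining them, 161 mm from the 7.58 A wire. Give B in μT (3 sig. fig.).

Each long wire gives B = μ₀I/(2πd). Distances are d₁ = 0.161 m and d₂ = 0.121 m.
B₁ = 9.42×10⁻⁶ T, B₂ = 3.57×10⁻⁶ T.
Between parallel currents the two contributions point in opposite directions, so they subtract. B = |B₁ − B₂| = |9.42×10⁻⁶ − 3.57×10⁻⁶| = 5.85×10⁻⁶ T.

B ≈ 5.85 μT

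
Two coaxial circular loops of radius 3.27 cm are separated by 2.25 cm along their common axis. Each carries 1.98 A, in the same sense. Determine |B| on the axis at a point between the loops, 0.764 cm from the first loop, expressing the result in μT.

Each loop contributes B = μ₀IR²/[2(R²+z²)^(3/2)] on the axis, with z measured from that loop.
Loop 1 (z = 0.00764 m): B₁ = 3.51×10⁻⁵ T. Loop 2 (z = 0.01486 m): B₂ = 2.87×10⁻⁵ T.
The fields add: B = B₁ + B₂ = 6.38×10⁻⁵ T.

B ≈ 63.8 μT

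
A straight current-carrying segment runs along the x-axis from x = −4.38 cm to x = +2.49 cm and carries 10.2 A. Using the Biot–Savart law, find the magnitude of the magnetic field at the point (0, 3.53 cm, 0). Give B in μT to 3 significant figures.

For a finite straight segment, B = (μ₀I/4πd)(sinθ₁ + sinθ₂), where θ₁, θ₂ are the angles from the perpendicular to each end.
The perpendicular distance is d = 0.0353 m; the end-offsets along the wire are a = 0.0438 m and b = 0.0249 m.
sinθ₁ = 0.0438/√(0.0438²+0.0353²) = 0.7786; sinθ₂ = 0.0249/√(0.0249²+0.0353²) = 0.5764.
B = (4π×10⁻⁷ × 10.2) / (4π × 0.0353) × (0.7786 + 0.5764) = 3.92×10⁻⁵ T.

B ≈ 39.2 μT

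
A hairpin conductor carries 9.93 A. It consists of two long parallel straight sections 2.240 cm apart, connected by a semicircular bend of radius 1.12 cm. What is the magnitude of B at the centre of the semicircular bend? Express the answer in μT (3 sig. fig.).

B ≈ 456 μT

The semicircular arc contributes B_arc = μ₀I·π/(4πR) = μ₀I/(4R) = 2.79×10⁻⁴ T.
Each semi-infinite lead is at perpendicular distance R = 0.0112 m from the centre, with the perpendicular foot at its near end, so it contributes μ₀I/(4πR); both point the same way, together 1.77×10⁻⁴ T.
Arc and leads all point the same direction: B = 2.79×10⁻⁴ + 1.77×10⁻⁴ = 4.56×10⁻⁴ T.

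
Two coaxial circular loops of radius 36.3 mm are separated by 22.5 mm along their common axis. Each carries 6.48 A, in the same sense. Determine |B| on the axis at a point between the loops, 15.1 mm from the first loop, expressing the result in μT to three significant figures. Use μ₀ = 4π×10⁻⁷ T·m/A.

B ≈ 194 μT

Each loop contributes B = μ₀IR²/[2(R²+z²)^(3/2)] on the axis, with z measured from that loop.
Loop 1 (z = 0.0151 m): B₁ = 8.83×10⁻⁵ T. Loop 2 (z = 0.0074 m): B₂ = 1.06×10⁻⁴ T.
The fields add: B = B₁ + B₂ = 1.94×10⁻⁴ T.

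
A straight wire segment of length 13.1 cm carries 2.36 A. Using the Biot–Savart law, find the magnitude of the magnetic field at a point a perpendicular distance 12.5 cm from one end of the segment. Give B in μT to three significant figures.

B ≈ 1.37 μT

For a finite straight segment, B = (μ₀I/4πd)(sinθ₁ + sinθ₂), where θ₁, θ₂ are the angles from the perpendicular to each end.
The perpendicular foot is at one end, so the two end-offsets along the wire are 0 and L = 0.131 m.
sinθ₁ = 0/√(0²+0.125²) = 0.0000; sinθ₂ = 0.131/√(0.131²+0.125²) = 0.7235.
B = (4π×10⁻⁷ × 2.36) / (4π × 0.125) × (0.0000 + 0.7235) = 1.37×10⁻⁶ T.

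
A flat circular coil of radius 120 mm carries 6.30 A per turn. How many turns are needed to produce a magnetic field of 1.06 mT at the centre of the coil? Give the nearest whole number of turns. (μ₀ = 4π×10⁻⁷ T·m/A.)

N = 32

For an N-turn coil, B = Nμ₀I/(2R). A single turn gives B₁ = 3.30×10⁻⁵ T with R = 0.12 m.
N = B/B₁ = 1.06×10⁻³ / 3.30×10⁻⁵ = 32.13.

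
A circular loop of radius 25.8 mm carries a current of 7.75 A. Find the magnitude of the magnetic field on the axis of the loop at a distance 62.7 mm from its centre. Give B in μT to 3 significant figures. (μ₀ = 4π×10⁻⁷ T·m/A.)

B ≈ 10.4 μT

On the axis of a circular loop, B = μ₀IR² / [2(R²+z²)^(3/2)].
R² + z² = (0.0258)² + (0.0627)² = 0.004597 m², and (R²+z²)^(3/2) = 3.12×10⁻⁴ m³.
B = (4π×10⁻⁷ × 7.75 × 0.0006656) / (2 × 3.12×10⁻⁴) = 1.04×10⁻⁵ T.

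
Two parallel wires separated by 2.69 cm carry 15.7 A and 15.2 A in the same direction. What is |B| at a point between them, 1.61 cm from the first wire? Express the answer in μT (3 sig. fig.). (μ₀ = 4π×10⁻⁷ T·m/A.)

B ≈ 86.5 μT

Each long wire gives B = μ₀I/(2πd). Distances are d₁ = 0.0161 m and d₂ = 0.0108 m.
B₁ = 1.95×10⁻⁴ T, B₂ = 2.81×10⁻⁴ T.
Between parallel currents the two contributions point in opposite directions, so they subtract. B = |B₁ − B₂| = |1.95×10⁻⁴ − 2.81×10⁻⁴| = 8.65×10⁻⁵ T.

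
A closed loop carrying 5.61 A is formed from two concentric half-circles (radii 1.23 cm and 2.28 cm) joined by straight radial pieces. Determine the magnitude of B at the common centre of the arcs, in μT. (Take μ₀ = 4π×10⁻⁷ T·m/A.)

The radial connectors point toward the centre, so dl × r̂ = 0 and they contribute nothing.
Each semicircle gives μ₀I/(4R): inner arc 1.43×10⁻⁴ T, outer arc 7.73×10⁻⁵ T.
The two arcs carry current in opposite angular senses, so their fields oppose: B = |1.43×10⁻⁴ − 7.73×10⁻⁵| = 6.60×10⁻⁵ T.

B ≈ 66.0 μT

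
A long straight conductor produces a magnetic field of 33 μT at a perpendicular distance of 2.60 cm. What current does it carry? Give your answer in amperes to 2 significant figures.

For a long straight wire B = μ₀I/(2πd), so I = 2πdB/μ₀.
I = 2π × 0.026 × 3.30×10⁻⁵ / (4π×10⁻⁷) = 4.29 A.

I ≈ 4.3 A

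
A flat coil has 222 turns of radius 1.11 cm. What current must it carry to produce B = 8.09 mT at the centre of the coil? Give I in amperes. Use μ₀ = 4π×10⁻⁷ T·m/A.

For an N-turn coil, B = Nμ₀I/(2R) with R = 0.0111 m, so I = 2RB/(Nμ₀) = 2 × 0.0111 × 8.09×10⁻³ / (222 × 4π×10⁻⁷) = 0.644 A.

I ≈ 0.644 A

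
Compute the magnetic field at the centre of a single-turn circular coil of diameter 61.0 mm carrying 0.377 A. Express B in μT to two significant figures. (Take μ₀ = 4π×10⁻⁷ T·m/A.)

B ≈ 7.8 μT

At the centre of a circular loop the Biot–Savart law gives B = μ₀I/(2R) (so R = 0.0305 m).
B = (4π×10⁻⁷ × 0.377) / (2 × 0.0305) = 7.77×10⁻⁶ T.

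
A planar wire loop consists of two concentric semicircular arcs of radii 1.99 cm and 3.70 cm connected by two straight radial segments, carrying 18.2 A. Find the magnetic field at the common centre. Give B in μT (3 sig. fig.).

The radial connectors point toward the centre, so dl × r̂ = 0 and they contribute nothing.
Each semicircle gives μ₀I/(4R): inner arc 2.87×10⁻⁴ T, outer arc 1.55×10⁻⁴ T.
The two arcs carry current in opposite angular senses, so their fields oppose: B = |2.87×10⁻⁴ − 1.55×10⁻⁴| = 1.33×10⁻⁴ T.

B ≈ 133 μT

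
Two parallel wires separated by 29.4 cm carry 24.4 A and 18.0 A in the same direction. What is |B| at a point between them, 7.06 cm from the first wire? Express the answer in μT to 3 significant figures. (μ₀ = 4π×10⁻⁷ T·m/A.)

Each long wire gives B = μ₀I/(2πd). Distances are d₁ = 0.0706 m and d₂ = 0.2234 m.
B₁ = 6.91×10⁻⁵ T, B₂ = 1.61×10⁻⁵ T.
Between parallel currents the two contributions point in opposite directions, so they subtract. B = |B₁ − B₂| = |6.91×10⁻⁵ − 1.61×10⁻⁵| = 5.30×10⁻⁵ T.

B ≈ 53.0 μT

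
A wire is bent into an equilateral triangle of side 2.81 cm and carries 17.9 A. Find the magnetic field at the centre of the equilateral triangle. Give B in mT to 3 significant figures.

B ≈ 1.15 mT

Each side is a finite straight segment at perpendicular distance d = a/(2 tan(π/3)) = 0.008112 m from the centre, with end-angles ±π/3.
One side contributes B₁ = (μ₀I/4πd)·2 sin(π/3) = 3.82×10⁻⁴ T.
All 3 sides add in the same direction: B = 3 × 3.82×10⁻⁴ = 1.15×10⁻³ T.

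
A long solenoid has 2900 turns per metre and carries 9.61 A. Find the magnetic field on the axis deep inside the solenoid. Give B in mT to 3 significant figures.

B ≈ 35.0 mT

Inside a long solenoid, B = μ₀nI with n = 2900 turns/m.
B = 4π×10⁻⁷ × 2900 × 9.61 = 3.50×10⁻² T.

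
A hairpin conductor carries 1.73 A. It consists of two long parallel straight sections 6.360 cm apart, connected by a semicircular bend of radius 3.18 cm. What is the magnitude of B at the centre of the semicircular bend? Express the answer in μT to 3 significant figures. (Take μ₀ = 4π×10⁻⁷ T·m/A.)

The semicircular arc contributes B_arc = μ₀I·π/(4πR) = μ₀I/(4R) = 1.71×10⁻⁵ T.
Each semi-infinite lead is at perpendicular distance R = 0.0318 m from the centre, with the perpendicular foot at its near end, so it contributes μ₀I/(4πR); both point the same way, together 1.09×10⁻⁵ T.
Arc and leads all point the same direction: B = 1.71×10⁻⁵ + 1.09×10⁻⁵ = 2.80×10⁻⁵ T.

B ≈ 28.0 μT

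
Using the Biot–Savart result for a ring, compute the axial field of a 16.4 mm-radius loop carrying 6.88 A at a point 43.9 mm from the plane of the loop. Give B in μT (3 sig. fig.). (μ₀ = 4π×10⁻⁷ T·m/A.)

B ≈ 11.3 μT

On the axis of a circular loop, B = μ₀IR² / [2(R²+z²)^(3/2)].
R² + z² = (0.0164)² + (0.0439)² = 0.002196 m², and (R²+z²)^(3/2) = 1.03×10⁻⁴ m³.
B = (4π×10⁻⁷ × 6.88 × 0.000269) / (2 × 1.03×10⁻⁴) = 1.13×10⁻⁵ T.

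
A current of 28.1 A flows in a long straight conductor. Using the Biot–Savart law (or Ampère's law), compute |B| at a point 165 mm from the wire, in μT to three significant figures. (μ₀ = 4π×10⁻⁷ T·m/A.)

For an infinitely long straight wire, B = μ₀I/(2πd).
B = (4π×10⁻⁷ × 28.1) / (2π × 0.165) = 3.41×10⁻⁵ T.

B ≈ 34.1 μT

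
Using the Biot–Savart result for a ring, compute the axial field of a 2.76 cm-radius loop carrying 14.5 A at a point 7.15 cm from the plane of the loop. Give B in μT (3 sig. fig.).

B ≈ 15.4 μT

On the axis of a circular loop, B = μ₀IR² / [2(R²+z²)^(3/2)].
R² + z² = (0.0276)² + (0.0715)² = 0.005874 m², and (R²+z²)^(3/2) = 4.50×10⁻⁴ m³.
B = (4π×10⁻⁷ × 14.5 × 0.0007618) / (2 × 4.50×10⁻⁴) = 1.54×10⁻⁵ T.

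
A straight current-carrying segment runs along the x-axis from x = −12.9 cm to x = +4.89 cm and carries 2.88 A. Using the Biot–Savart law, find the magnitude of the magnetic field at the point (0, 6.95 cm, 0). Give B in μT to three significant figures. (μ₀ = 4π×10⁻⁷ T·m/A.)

B ≈ 6.03 μT

For a finite straight segment, B = (μ₀I/4πd)(sinθ₁ + sinθ₂), where θ₁, θ₂ are the angles from the perpendicular to each end.
The perpendicular distance is d = 0.0695 m; the end-offsets along the wire are a = 0.129 m and b = 0.0489 m.
sinθ₁ = 0.129/√(0.129²+0.0695²) = 0.8804; sinθ₂ = 0.0489/√(0.0489²+0.0695²) = 0.5754.
B = (4π×10⁻⁷ × 2.88) / (4π × 0.0695) × (0.8804 + 0.5754) = 6.03×10⁻⁶ T.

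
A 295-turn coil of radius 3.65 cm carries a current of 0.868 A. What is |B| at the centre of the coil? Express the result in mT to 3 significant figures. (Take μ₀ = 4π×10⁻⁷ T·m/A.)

B ≈ 4.41 mT

For an N-turn flat coil, B = Nμ₀I/(2R) with R = 0.0365 m.
B = 295 × 1.49×10⁻⁵ T = 4.41×10⁻³ T.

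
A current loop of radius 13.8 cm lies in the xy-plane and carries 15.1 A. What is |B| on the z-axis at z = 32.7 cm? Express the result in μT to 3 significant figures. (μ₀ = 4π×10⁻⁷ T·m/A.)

B ≈ 4.04 μT

On the axis of a circular loop, B = μ₀IR² / [2(R²+z²)^(3/2)].
R² + z² = (0.138)² + (0.327)² = 0.126 m², and (R²+z²)^(3/2) = 4.47×10⁻² m³.
B = (4π×10⁻⁷ × 15.1 × 0.01904) / (2 × 4.47×10⁻²) = 4.04×10⁻⁶ T.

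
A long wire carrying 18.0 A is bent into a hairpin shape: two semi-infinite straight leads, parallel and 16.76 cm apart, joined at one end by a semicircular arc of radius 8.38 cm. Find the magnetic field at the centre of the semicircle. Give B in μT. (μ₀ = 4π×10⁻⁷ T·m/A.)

The semicircular arc contributes B_arc = μ₀I·π/(4πR) = μ₀I/(4R) = 6.75×10⁻⁵ T.
Each semi-infinite lead is at perpendicular distance R = 0.0838 m from the centre, with the perpendicular foot at its near end, so it contributes μ₀I/(4πR); both point the same way, together 4.30×10⁻⁵ T.
Arc and leads all point the same direction: B = 6.75×10⁻⁵ + 4.30×10⁻⁵ = 1.10×10⁻⁴ T.

B ≈ 110 μT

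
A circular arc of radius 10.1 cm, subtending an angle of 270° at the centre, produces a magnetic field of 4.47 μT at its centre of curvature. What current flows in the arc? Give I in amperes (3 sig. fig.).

I ≈ 0.958 A

For a circular arc, B = μ₀Iφ/(4πR) with φ in radians; here φ = 4.712 rad.
So I = 4πRB/(μ₀φ) = 4π × 0.101 × 4.47×10⁻⁶ / (4π×10⁻⁷ × 4.712) = 0.958 A.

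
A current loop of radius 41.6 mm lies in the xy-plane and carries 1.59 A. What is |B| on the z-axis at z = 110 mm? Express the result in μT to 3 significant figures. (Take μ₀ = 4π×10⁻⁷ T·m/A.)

On the axis of a circular loop, B = μ₀IR² / [2(R²+z²)^(3/2)].
R² + z² = (0.0416)² + (0.11)² = 0.01383 m², and (R²+z²)^(3/2) = 1.63×10⁻³ m³.
B = (4π×10⁻⁷ × 1.59 × 0.001731) / (2 × 1.63×10⁻³) = 1.06×10⁻⁶ T.

B ≈ 1.06 μT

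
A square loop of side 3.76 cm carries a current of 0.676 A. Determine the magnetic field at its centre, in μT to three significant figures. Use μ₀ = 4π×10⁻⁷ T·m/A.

Each side is a finite straight segment at perpendicular distance d = a/(2 tan(π/4)) = 0.0188 m from the centre, with end-angles ±π/4.
One side contributes B₁ = (μ₀I/4πd)·2 sin(π/4) = 5.09×10⁻⁶ T.
All 4 sides add in the same direction: B = 4 × 5.09×10⁻⁶ = 2.03×10⁻⁵ T.

B ≈ 20.3 μT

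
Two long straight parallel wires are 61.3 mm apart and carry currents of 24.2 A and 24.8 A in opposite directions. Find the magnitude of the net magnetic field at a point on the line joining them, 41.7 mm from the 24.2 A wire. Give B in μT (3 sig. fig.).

B ≈ 369 μT

Each long wire gives B = μ₀I/(2πd). Distances are d₁ = 0.0417 m and d₂ = 0.0196 m.
B₁ = 1.16×10⁻⁴ T, B₂ = 2.53×10⁻⁴ T.
Between antiparallel currents both contributions point the same way, so they add. B = B₁ + B₂ = 1.16×10⁻⁴ + 2.53×10⁻⁴ = 3.69×10⁻⁴ T.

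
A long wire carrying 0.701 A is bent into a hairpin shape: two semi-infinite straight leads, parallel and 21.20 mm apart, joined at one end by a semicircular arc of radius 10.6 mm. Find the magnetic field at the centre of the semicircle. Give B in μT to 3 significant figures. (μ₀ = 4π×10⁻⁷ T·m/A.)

B ≈ 34.0 μT

The semicircular arc contributes B_arc = μ₀I·π/(4πR) = μ₀I/(4R) = 2.08×10⁻⁵ T.
Each semi-infinite lead is at perpendicular distance R = 0.0106 m from the centre, with the perpendicular foot at its near end, so it contributes μ₀I/(4πR); both point the same way, together 1.32×10⁻⁵ T.
Arc and leads all point the same direction: B = 2.08×10⁻⁵ + 1.32×10⁻⁵ = 3.40×10⁻⁵ T.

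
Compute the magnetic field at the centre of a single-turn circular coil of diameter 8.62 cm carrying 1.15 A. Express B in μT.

At the centre of a circular loop the Biot–Savart law gives B = μ₀I/(2R) (so R = 0.0431 m).
B = (4π×10⁻⁷ × 1.15) / (2 × 0.0431) = 1.68×10⁻⁵ T.

B ≈ 16.8 μT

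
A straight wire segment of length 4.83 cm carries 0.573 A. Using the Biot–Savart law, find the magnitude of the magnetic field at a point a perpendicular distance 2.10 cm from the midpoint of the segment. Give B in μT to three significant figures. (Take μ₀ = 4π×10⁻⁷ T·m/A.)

B ≈ 4.12 μT

For a finite straight segment, B = (μ₀I/4πd)(sinθ₁ + sinθ₂), where θ₁, θ₂ are the angles from the perpendicular to each end.
The perpendicular from the point meets the wire at its midpoint, so each end is L/2 = 0.02415 m away along the wire.
sinθ₁ = 0.02415/√(0.02415²+0.021²) = 0.7546; sinθ₂ = 0.02415/√(0.02415²+0.021²) = 0.7546.
B = (4π×10⁻⁷ × 0.573) / (4π × 0.021) × (0.7546 + 0.7546) = 4.12×10⁻⁶ T.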